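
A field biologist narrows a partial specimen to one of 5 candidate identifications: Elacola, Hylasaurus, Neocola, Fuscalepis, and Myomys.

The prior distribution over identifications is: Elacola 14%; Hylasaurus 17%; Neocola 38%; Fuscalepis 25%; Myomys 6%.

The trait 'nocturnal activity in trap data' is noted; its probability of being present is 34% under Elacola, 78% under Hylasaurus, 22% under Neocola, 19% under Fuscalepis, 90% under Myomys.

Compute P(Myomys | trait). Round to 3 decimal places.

Multiply each prior by the likelihood of the trait:
  Elacola: 0.14 × 0.34 = 0.0476
  Hylasaurus: 0.17 × 0.78 = 0.1326
  Neocola: 0.38 × 0.22 = 0.0836
  Fuscalepis: 0.25 × 0.19 = 0.0475
  Myomys: 0.06 × 0.90 = 0.054
Marginal likelihood of the evidence = 0.3653.
P(Myomys | evidence) = 0.054 / 0.3653 ≈ 0.148.

0.148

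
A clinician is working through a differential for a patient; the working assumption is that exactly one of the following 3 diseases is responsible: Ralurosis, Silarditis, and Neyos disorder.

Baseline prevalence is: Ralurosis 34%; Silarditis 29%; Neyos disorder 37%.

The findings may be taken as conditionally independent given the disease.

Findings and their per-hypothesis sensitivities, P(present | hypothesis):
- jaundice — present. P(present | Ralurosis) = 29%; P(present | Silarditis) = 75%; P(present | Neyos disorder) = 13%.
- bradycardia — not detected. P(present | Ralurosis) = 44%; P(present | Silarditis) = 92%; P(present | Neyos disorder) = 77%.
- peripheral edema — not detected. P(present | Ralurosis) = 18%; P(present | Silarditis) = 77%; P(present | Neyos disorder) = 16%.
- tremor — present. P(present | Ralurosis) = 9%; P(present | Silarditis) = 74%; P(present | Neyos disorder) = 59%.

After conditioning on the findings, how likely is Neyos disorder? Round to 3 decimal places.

For each hypothesis, the unnormalized posterior weight is prior × product of the finding likelihoods (using 1 − P(present | H) for each absent finding):
  Ralurosis: 0.34 × 0.29 × (1 − 0.44) × (1 − 0.18) × 0.09 = 0.0040749
  Silarditis: 0.29 × 0.75 × (1 − 0.92) × (1 − 0.77) × 0.74 = 0.0029615
  Neyos disorder: 0.37 × 0.13 × (1 − 0.77) × (1 − 0.16) × 0.59 = 0.0054828
Normalizing constant Z = 0.0040749 + 0.0029615 + 0.0054828 = 0.012519.
P(Neyos disorder | evidence) = 0.0054828 / 0.012519 ≈ 0.438.

0.438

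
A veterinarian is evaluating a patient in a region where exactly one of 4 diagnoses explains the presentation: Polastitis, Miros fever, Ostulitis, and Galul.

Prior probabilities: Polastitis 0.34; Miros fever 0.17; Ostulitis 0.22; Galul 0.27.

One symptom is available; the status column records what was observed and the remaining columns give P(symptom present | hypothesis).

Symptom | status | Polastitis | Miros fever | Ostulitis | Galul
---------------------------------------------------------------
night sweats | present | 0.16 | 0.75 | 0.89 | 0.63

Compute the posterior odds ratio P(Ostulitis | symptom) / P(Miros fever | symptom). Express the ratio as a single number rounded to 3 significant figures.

1.54

The normalizing constant cancels in an odds ratio, so compute prior × likelihood for the two hypotheses only:
  Ostulitis: 0.22 × 0.89 = 0.1958
  Miros fever: 0.17 × 0.75 = 0.1275
Posterior odds = 0.1958 / 0.1275 ≈ 1.54.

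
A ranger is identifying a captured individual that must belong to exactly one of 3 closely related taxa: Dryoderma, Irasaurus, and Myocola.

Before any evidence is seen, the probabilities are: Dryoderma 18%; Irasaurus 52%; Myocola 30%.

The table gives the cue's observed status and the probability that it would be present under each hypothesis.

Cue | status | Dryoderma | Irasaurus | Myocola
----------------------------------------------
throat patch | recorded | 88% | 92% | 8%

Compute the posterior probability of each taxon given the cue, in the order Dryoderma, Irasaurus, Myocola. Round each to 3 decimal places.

0.240, 0.724, 0.036

By Bayes' rule, the unnormalized weight for each hypothesis is prior × likelihood:
  Dryoderma: 0.18 × 0.88 = 0.1584
  Irasaurus: 0.52 × 0.92 = 0.4784
  Myocola: 0.30 × 0.08 = 0.024
Normalizing constant Z = 0.1584 + 0.4784 + 0.024 = 0.6608.
P(Dryoderma | evidence) = 0.1584 / 0.6608 ≈ 0.240
P(Irasaurus | evidence) = 0.4784 / 0.6608 ≈ 0.724
P(Myocola | evidence) = 0.024 / 0.6608 ≈ 0.036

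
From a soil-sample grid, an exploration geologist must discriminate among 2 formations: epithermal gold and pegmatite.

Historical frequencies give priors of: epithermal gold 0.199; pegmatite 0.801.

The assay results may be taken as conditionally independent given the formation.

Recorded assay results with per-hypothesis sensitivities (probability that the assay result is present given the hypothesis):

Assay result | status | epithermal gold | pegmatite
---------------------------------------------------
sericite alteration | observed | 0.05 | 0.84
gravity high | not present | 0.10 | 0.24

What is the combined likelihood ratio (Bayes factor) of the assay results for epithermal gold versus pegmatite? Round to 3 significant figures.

0.0705

The Bayes factor is the ratio of the joint likelihoods of the assay result pattern under the two hypotheses (using 1 − P(present | H) for each absent assay result).
  epithermal gold: 0.05 × (1 − 0.10) = 0.045
  pegmatite: 0.84 × (1 − 0.24) = 0.6384
Bayes factor = 0.045 / 0.6384 ≈ 0.0705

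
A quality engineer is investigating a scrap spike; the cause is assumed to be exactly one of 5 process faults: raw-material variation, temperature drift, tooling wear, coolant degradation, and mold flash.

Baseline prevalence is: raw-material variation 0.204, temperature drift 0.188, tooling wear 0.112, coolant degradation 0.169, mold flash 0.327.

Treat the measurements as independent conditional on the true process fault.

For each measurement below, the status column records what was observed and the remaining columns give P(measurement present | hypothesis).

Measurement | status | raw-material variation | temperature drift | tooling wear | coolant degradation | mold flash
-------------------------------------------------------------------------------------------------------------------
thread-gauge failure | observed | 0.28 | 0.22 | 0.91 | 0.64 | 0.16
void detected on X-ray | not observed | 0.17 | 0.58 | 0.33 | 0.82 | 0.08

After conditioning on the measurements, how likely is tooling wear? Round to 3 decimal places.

Multiply each prior by the joint likelihood of the measurement pattern (using 1 − P(present | H) for each absent measurement):
  raw-material variation: 0.204 × 0.28 × (1 − 0.17) = 0.04741
  temperature drift: 0.188 × 0.22 × (1 − 0.58) = 0.017371
  tooling wear: 0.112 × 0.91 × (1 − 0.33) = 0.068286
  coolant degradation: 0.169 × 0.64 × (1 − 0.82) = 0.019469
  mold flash: 0.327 × 0.16 × (1 − 0.08) = 0.048134
The unnormalized weights sum to 0.20067.
P(tooling wear | evidence) = 0.068286 / 0.20067 ≈ 0.340.

0.340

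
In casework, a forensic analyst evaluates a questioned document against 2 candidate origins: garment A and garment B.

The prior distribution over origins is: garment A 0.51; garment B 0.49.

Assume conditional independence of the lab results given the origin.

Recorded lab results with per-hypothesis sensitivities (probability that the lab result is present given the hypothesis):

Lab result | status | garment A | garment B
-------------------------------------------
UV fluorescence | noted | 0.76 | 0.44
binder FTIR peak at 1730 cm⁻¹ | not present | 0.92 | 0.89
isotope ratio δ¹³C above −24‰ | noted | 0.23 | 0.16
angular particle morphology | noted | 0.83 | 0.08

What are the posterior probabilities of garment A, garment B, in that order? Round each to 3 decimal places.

0.951, 0.049

Multiply each prior by the joint likelihood of the lab result pattern (using 1 − P(present | H) for each absent lab result):
  garment A: 0.51 × 0.76 × (1 − 0.92) × 0.23 × 0.83 = 0.0059194
  garment B: 0.49 × 0.44 × (1 − 0.89) × 0.16 × 0.08 = 0.00030356
The unnormalized weights sum to 0.006223.
P(garment A | evidence) = 0.0059194 / 0.006223 ≈ 0.951
P(garment B | evidence) = 0.00030356 / 0.006223 ≈ 0.049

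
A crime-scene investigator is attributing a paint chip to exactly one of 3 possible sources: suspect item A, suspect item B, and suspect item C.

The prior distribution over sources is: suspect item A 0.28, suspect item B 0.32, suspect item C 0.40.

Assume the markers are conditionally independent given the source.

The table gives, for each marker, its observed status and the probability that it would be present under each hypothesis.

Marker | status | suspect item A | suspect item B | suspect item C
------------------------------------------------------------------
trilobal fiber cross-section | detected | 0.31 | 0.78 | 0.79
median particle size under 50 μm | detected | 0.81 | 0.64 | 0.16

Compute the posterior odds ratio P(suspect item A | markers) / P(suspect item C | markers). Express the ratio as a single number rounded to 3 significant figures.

1.39

The normalizing constant cancels in an odds ratio, so compute prior × likelihood for the two hypotheses only:
  suspect item A: 0.28 × 0.31 × 0.81 = 0.070308
  suspect item C: 0.40 × 0.79 × 0.16 = 0.05056
Posterior odds = 0.070308 / 0.05056 ≈ 1.39.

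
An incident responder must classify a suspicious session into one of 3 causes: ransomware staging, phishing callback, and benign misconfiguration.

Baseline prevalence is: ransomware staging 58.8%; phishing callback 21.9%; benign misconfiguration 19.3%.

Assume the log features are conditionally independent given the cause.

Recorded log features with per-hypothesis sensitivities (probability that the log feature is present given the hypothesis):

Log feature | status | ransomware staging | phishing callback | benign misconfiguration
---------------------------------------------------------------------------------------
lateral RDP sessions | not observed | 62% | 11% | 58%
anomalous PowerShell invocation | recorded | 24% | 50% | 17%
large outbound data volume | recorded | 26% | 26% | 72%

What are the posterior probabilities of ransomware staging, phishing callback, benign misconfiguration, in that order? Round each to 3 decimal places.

Multiply each prior by the joint likelihood of the log feature pattern (using 1 − P(present | H) for each absent log feature):
  ransomware staging: 0.588 × (1 − 0.62) × 0.24 × 0.26 = 0.013943
  phishing callback: 0.219 × (1 − 0.11) × 0.50 × 0.26 = 0.025338
  benign misconfiguration: 0.193 × (1 − 0.58) × 0.17 × 0.72 = 0.0099217
Marginal likelihood of the evidence = 0.049203.
P(ransomware staging | evidence) = 0.013943 / 0.049203 ≈ 0.283
P(phishing callback | evidence) = 0.025338 / 0.049203 ≈ 0.515
P(benign misconfiguration | evidence) = 0.0099217 / 0.049203 ≈ 0.202

0.283, 0.515, 0.202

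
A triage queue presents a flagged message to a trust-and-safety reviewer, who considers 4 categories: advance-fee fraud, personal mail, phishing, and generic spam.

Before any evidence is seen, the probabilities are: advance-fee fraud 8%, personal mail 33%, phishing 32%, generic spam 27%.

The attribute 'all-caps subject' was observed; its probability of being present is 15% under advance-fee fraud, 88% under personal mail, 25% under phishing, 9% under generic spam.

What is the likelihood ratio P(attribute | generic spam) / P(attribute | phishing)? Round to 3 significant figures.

The Bayes factor is the ratio of the two likelihoods.
  generic spam: 0.09
  phishing: 0.25
Bayes factor = 0.09 / 0.25 ≈ 0.360

0.360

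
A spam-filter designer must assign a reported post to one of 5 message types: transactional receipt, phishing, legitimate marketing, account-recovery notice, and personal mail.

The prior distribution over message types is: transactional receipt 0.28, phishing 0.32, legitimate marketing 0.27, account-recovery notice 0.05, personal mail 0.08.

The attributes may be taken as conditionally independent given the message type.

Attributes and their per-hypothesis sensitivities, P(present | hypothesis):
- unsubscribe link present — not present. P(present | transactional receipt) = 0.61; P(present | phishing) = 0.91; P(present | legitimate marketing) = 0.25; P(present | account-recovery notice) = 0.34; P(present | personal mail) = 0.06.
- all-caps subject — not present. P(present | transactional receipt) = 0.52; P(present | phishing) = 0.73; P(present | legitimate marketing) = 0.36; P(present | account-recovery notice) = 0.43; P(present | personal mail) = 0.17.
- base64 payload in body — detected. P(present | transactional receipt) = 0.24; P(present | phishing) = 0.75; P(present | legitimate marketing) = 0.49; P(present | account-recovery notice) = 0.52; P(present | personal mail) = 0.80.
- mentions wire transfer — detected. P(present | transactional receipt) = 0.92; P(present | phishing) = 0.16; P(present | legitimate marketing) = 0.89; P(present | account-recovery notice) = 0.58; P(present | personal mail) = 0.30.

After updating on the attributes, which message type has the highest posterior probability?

legitimate marketing

Multiply each prior by the joint likelihood of the attribute pattern (using 1 − P(present | H) for each absent attribute):
  transactional receipt: 0.28 × (1 − 0.61) × (1 − 0.52) × 0.24 × 0.92 = 0.011573
  phishing: 0.32 × (1 − 0.91) × (1 − 0.73) × 0.75 × 0.16 = 0.00093312
  legitimate marketing: 0.27 × (1 − 0.25) × (1 − 0.36) × 0.49 × 0.89 = 0.056519
  account-recovery notice: 0.05 × (1 − 0.34) × (1 − 0.43) × 0.52 × 0.58 = 0.0056731
  personal mail: 0.08 × (1 − 0.06) × (1 − 0.17) × 0.80 × 0.30 = 0.01498
The unnormalized weights sum to 0.089678.
P(transactional receipt | evidence) ≈ 0.011573 / 0.089678 ≈ 0.129
P(phishing | evidence) ≈ 0.00093312 / 0.089678 ≈ 0.010
P(legitimate marketing | evidence) ≈ 0.056519 / 0.089678 ≈ 0.630
P(account-recovery notice | evidence) ≈ 0.0056731 / 0.089678 ≈ 0.063
P(personal mail | evidence) ≈ 0.01498 / 0.089678 ≈ 0.167
The largest is 0.630, so legitimate marketing is most probable.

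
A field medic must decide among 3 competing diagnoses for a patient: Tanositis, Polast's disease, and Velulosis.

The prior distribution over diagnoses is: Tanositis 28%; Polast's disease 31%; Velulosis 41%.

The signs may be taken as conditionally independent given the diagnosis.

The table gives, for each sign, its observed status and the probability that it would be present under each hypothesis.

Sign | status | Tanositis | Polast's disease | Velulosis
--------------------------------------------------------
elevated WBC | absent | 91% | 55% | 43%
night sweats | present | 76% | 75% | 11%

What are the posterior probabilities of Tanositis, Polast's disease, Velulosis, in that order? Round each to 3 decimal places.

For each hypothesis, the unnormalized posterior weight is prior × product of the sign likelihoods (using 1 − P(present | H) for each absent sign):
  Tanositis: 0.28 × (1 − 0.91) × 0.76 = 0.019152
  Polast's disease: 0.31 × (1 − 0.55) × 0.75 = 0.10462
  Velulosis: 0.41 × (1 − 0.43) × 0.11 = 0.025707
Normalizing constant Z = 0.019152 + 0.10462 + 0.025707 = 0.14948.
P(Tanositis | evidence) = 0.019152 / 0.14948 ≈ 0.128
P(Polast's disease | evidence) = 0.10462 / 0.14948 ≈ 0.700
P(Velulosis | evidence) = 0.025707 / 0.14948 ≈ 0.172

0.128, 0.700, 0.172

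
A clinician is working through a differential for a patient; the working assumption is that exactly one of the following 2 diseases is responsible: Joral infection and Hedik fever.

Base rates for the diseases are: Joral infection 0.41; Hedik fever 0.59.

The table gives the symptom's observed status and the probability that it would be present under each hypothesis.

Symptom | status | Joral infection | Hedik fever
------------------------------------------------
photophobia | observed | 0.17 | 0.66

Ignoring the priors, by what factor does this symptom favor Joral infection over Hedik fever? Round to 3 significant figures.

0.258

The Bayes factor is the ratio of the two likelihoods.
  Joral infection: 0.17
  Hedik fever: 0.66
Bayes factor = 0.17 / 0.66 ≈ 0.258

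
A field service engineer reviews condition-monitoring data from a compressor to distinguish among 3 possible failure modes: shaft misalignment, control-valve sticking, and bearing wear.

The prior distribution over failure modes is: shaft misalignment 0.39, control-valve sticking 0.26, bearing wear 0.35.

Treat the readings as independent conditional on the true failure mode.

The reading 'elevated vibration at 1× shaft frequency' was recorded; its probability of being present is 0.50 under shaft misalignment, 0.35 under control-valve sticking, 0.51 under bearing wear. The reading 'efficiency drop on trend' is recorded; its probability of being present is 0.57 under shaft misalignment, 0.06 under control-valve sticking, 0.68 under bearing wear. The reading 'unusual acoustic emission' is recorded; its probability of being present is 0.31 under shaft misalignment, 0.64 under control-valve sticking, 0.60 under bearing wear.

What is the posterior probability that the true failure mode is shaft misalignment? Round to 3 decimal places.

0.311

By Bayes' rule with conditional independence, the unnormalized weight for each hypothesis is prior × ∏ likelihoods:
  shaft misalignment: 0.39 × 0.50 × 0.57 × 0.31 = 0.034457
  control-valve sticking: 0.26 × 0.35 × 0.06 × 0.64 = 0.0034944
  bearing wear: 0.35 × 0.51 × 0.68 × 0.60 = 0.072828
The unnormalized weights sum to 0.11078.
P(shaft misalignment | evidence) = 0.034457 / 0.11078 ≈ 0.311.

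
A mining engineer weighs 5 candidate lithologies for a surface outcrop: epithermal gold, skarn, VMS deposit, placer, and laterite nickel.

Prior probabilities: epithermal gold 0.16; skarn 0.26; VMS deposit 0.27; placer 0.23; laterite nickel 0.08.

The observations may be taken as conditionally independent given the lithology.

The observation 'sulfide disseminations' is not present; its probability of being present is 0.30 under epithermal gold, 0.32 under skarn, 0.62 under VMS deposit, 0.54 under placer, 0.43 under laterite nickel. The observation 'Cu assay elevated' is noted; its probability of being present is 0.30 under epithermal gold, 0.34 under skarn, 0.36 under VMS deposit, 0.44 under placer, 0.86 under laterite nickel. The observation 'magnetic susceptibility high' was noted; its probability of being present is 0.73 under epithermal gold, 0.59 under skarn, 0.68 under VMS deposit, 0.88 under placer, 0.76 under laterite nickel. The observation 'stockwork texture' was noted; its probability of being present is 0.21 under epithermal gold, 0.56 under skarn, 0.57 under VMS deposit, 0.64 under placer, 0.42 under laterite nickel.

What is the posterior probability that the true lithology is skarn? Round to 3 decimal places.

Multiply each prior by the joint likelihood of the evidence pattern (using 1 − P(present | H) for each absent observation):
  epithermal gold: 0.16 × (1 − 0.30) × 0.30 × 0.73 × 0.21 = 0.0051509
  skarn: 0.26 × (1 − 0.32) × 0.34 × 0.59 × 0.56 = 0.019861
  VMS deposit: 0.27 × (1 − 0.62) × 0.36 × 0.68 × 0.57 = 0.014316
  placer: 0.23 × (1 − 0.54) × 0.44 × 0.88 × 0.64 = 0.026218
  laterite nickel: 0.08 × (1 − 0.43) × 0.86 × 0.76 × 0.42 = 0.012518
The unnormalized weights sum to 0.078064.
P(skarn | evidence) = 0.019861 / 0.078064 ≈ 0.254.

0.254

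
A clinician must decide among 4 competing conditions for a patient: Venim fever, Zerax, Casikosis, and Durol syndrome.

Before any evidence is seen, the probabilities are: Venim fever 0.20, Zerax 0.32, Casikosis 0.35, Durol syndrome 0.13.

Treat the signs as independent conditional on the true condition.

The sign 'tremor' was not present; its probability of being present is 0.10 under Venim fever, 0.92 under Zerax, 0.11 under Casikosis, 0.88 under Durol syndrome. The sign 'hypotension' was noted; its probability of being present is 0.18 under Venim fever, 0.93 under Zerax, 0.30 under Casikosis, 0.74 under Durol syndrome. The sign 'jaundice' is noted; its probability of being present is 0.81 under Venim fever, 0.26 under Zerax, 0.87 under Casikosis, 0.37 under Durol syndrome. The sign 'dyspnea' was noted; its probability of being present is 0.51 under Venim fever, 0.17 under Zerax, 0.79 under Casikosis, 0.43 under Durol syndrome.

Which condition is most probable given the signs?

Casikosis

By Bayes' rule with conditional independence, the unnormalized weight for each hypothesis is prior × ∏ likelihoods (using 1 − P(present | H) for each absent sign):
  Venim fever: 0.20 × (1 − 0.10) × 0.18 × 0.81 × 0.51 = 0.013384
  Zerax: 0.32 × (1 − 0.92) × 0.93 × 0.26 × 0.17 = 0.0010523
  Casikosis: 0.35 × (1 − 0.11) × 0.30 × 0.87 × 0.79 = 0.064228
  Durol syndrome: 0.13 × (1 − 0.88) × 0.74 × 0.37 × 0.43 = 0.0018367
Normalizing constant Z = 0.013384 + 0.0010523 + 0.064228 + 0.0018367 = 0.080502.
P(Venim fever | evidence) ≈ 0.013384 / 0.080502 ≈ 0.166
P(Zerax | evidence) ≈ 0.0010523 / 0.080502 ≈ 0.013
P(Casikosis | evidence) ≈ 0.064228 / 0.080502 ≈ 0.798
P(Durol syndrome | evidence) ≈ 0.0018367 / 0.080502 ≈ 0.023
The largest is 0.798, so Casikosis is most probable.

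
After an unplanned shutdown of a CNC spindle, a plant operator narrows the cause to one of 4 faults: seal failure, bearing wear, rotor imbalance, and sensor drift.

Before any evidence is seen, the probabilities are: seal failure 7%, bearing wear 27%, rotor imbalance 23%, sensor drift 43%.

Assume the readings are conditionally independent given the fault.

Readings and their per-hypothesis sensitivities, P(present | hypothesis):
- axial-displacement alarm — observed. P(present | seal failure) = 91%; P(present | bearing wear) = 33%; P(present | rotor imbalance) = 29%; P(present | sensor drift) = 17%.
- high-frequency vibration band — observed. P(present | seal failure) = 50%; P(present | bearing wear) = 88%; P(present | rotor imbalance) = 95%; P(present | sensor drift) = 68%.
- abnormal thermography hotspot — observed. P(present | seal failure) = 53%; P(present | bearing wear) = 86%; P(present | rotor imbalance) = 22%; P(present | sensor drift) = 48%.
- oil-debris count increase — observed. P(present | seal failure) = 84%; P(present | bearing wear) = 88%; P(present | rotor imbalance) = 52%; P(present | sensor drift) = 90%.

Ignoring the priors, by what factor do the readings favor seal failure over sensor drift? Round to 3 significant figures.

4.06

Take the product of per-reading likelihoods under each hypothesis, then divide.
  seal failure: 0.91 × 0.50 × 0.53 × 0.84 = 0.20257
  sensor drift: 0.17 × 0.68 × 0.48 × 0.90 = 0.049939
Bayes factor = 0.20257 / 0.049939 ≈ 4.06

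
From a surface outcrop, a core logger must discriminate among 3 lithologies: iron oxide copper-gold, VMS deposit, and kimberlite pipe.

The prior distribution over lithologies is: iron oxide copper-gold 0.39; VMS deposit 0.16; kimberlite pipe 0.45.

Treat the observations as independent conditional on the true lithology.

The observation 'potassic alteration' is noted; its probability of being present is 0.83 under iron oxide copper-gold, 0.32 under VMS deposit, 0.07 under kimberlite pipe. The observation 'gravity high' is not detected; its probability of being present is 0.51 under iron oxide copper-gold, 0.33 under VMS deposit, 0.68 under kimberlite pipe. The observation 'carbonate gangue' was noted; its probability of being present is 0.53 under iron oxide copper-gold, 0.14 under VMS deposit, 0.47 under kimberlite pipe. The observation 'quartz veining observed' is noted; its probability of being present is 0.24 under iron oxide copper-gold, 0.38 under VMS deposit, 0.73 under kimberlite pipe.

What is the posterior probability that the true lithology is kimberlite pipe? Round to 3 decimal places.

0.136

By Bayes' rule with conditional independence, the unnormalized weight for each hypothesis is prior × ∏ likelihoods (using 1 − P(present | H) for each absent observation):
  iron oxide copper-gold: 0.39 × 0.83 × (1 − 0.51) × 0.53 × 0.24 = 0.020176
  VMS deposit: 0.16 × 0.32 × (1 − 0.33) × 0.14 × 0.38 = 0.001825
  kimberlite pipe: 0.45 × 0.07 × (1 − 0.68) × 0.47 × 0.73 = 0.0034584
The unnormalized weights sum to 0.025459.
P(kimberlite pipe | evidence) = 0.0034584 / 0.025459 ≈ 0.136.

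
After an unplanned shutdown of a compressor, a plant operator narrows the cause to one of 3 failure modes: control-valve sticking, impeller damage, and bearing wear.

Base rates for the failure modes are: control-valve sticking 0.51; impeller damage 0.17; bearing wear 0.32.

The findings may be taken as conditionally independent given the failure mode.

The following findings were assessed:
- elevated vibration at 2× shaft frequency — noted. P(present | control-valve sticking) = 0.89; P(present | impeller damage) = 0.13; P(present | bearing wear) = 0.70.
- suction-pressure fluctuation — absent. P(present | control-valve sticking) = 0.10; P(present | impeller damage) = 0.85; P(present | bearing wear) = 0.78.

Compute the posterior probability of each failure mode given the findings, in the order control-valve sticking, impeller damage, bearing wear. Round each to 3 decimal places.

0.886, 0.007, 0.107

By Bayes' rule with conditional independence, the unnormalized weight for each hypothesis is prior × ∏ likelihoods (using 1 − P(present | H) for each absent finding):
  control-valve sticking: 0.51 × 0.89 × (1 − 0.10) = 0.40851
  impeller damage: 0.17 × 0.13 × (1 − 0.85) = 0.003315
  bearing wear: 0.32 × 0.70 × (1 − 0.78) = 0.04928
The unnormalized weights sum to 0.46111.
P(control-valve sticking | evidence) = 0.40851 / 0.46111 ≈ 0.886
P(impeller damage | evidence) = 0.003315 / 0.46111 ≈ 0.007
P(bearing wear | evidence) = 0.04928 / 0.46111 ≈ 0.107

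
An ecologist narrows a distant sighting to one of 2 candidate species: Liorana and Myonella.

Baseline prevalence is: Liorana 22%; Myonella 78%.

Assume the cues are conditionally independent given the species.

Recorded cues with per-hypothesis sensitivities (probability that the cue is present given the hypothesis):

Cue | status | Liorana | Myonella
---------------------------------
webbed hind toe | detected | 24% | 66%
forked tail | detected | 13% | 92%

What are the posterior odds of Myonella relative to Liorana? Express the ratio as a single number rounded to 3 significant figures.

69.0

The normalizing constant cancels in an odds ratio, so compute prior × likelihood for the two hypotheses only:
  Myonella: 0.78 × 0.66 × 0.92 = 0.47362
  Liorana: 0.22 × 0.24 × 0.13 = 0.006864
Odds(Myonella : Liorana) = 0.47362 / 0.006864 ≈ 69.0.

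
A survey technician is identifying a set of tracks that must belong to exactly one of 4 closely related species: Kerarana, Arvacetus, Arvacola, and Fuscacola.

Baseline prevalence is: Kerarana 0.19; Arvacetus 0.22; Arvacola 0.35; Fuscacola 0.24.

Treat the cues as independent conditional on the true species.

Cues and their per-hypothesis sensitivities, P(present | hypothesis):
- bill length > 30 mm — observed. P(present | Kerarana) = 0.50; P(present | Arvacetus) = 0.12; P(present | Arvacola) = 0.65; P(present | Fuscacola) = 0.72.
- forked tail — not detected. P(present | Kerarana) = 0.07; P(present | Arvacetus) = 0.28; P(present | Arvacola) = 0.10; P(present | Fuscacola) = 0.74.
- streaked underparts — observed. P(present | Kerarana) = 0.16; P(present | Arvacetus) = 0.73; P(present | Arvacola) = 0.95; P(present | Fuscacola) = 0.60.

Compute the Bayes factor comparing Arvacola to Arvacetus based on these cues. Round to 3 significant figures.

Joint likelihood of the cue pattern under each hypothesis (using 1 − P(present | H) for each absent cue):
  Arvacola: 0.65 × (1 − 0.10) × 0.95 = 0.55575
  Arvacetus: 0.12 × (1 − 0.28) × 0.73 = 0.063072
Bayes factor = 0.55575 / 0.063072 ≈ 8.81

8.81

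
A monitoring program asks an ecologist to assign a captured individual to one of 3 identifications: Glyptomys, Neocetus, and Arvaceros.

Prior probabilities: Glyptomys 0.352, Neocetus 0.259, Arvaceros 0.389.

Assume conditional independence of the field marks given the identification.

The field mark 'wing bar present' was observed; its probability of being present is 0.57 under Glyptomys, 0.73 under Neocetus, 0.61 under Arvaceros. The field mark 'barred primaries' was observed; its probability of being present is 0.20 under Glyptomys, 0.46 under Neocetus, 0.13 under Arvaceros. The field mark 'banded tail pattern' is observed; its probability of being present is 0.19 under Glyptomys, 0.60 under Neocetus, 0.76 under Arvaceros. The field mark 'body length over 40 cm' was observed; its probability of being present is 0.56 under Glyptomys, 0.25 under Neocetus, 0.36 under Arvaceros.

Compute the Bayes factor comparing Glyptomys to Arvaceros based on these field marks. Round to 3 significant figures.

0.559

Joint likelihood of the field mark pattern under each hypothesis:
  Glyptomys: 0.57 × 0.20 × 0.19 × 0.56 = 0.01213
  Arvaceros: 0.61 × 0.13 × 0.76 × 0.36 = 0.021696
Bayes factor = 0.01213 / 0.021696 ≈ 0.559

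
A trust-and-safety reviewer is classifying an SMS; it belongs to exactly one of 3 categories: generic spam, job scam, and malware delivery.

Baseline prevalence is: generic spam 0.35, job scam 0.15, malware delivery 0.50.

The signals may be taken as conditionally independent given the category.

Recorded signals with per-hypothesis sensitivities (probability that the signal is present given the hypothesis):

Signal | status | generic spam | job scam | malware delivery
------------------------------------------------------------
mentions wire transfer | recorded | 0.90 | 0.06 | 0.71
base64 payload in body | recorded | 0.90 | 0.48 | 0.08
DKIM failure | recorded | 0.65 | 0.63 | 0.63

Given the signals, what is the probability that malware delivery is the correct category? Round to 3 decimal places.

By Bayes' rule with conditional independence, the unnormalized weight for each hypothesis is prior × ∏ likelihoods:
  generic spam: 0.35 × 0.90 × 0.90 × 0.65 = 0.18428
  job scam: 0.15 × 0.06 × 0.48 × 0.63 = 0.0027216
  malware delivery: 0.50 × 0.71 × 0.08 × 0.63 = 0.017892
The unnormalized weights sum to 0.20489.
P(malware delivery | evidence) = 0.017892 / 0.20489 ≈ 0.087.

0.087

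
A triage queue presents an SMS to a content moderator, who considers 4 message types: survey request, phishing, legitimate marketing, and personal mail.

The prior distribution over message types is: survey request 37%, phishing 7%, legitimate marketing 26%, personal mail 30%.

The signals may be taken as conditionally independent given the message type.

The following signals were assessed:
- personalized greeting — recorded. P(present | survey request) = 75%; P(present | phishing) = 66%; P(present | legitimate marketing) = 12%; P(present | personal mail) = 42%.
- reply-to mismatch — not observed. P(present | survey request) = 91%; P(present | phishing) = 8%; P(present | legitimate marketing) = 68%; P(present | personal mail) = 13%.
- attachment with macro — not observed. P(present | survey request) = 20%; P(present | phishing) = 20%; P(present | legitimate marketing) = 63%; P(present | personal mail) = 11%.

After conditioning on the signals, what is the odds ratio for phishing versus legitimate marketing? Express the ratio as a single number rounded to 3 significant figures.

9.20

Posterior odds equal prior odds times the likelihood ratio; only the two competing hypotheses matter (using 1 − P(present | H) for each absent signal).
  phishing: 0.07 × 0.66 × (1 − 0.08) × (1 − 0.20) = 0.034003
  legitimate marketing: 0.26 × 0.12 × (1 − 0.68) × (1 − 0.63) = 0.0036941
Odds(phishing : legitimate marketing) = 0.034003 / 0.0036941 ≈ 9.20.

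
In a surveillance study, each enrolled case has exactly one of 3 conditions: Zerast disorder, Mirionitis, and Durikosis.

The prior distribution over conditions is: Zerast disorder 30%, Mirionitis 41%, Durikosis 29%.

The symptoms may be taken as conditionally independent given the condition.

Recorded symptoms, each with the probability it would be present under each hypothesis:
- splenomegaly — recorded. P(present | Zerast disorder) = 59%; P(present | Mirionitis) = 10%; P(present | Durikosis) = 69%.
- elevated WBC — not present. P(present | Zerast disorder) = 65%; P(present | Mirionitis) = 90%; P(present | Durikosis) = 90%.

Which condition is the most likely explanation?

Zerast disorder

Multiply each prior by the joint likelihood of the symptom pattern (using 1 − P(present | H) for each absent symptom):
  Zerast disorder: 0.30 × 0.59 × (1 − 0.65) = 0.06195
  Mirionitis: 0.41 × 0.10 × (1 − 0.90) = 0.0041
  Durikosis: 0.29 × 0.69 × (1 − 0.90) = 0.02001
Marginal likelihood of the evidence = 0.08606.
P(Zerast disorder | evidence) ≈ 0.06195 / 0.08606 ≈ 0.720
P(Mirionitis | evidence) ≈ 0.0041 / 0.08606 ≈ 0.048
P(Durikosis | evidence) ≈ 0.02001 / 0.08606 ≈ 0.233
The largest is 0.720, so Zerast disorder is most probable.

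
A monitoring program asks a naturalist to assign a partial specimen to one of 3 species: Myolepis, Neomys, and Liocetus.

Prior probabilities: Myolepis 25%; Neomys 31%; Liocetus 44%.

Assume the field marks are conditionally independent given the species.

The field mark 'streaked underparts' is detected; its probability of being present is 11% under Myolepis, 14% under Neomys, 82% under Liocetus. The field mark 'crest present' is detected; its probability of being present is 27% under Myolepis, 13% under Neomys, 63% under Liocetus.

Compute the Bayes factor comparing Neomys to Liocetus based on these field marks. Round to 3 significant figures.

0.0352

Joint likelihood of the field mark pattern under each hypothesis:
  Neomys: 0.14 × 0.13 = 0.0182
  Liocetus: 0.82 × 0.63 = 0.5166
Bayes factor = 0.0182 / 0.5166 ≈ 0.0352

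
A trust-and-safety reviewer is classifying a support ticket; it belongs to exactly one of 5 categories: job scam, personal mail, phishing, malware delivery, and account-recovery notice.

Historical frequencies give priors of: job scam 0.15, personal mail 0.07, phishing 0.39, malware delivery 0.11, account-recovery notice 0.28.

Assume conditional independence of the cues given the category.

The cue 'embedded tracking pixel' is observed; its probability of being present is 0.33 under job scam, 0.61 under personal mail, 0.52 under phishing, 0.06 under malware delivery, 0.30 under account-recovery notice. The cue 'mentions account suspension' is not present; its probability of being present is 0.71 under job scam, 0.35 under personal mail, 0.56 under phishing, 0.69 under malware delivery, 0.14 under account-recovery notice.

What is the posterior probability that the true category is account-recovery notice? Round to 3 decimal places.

For each hypothesis, the unnormalized posterior weight is prior × product of the cue likelihoods (using 1 − P(present | H) for each absent cue):
  job scam: 0.15 × 0.33 × (1 − 0.71) = 0.014355
  personal mail: 0.07 × 0.61 × (1 − 0.35) = 0.027755
  phishing: 0.39 × 0.52 × (1 − 0.56) = 0.089232
  malware delivery: 0.11 × 0.06 × (1 − 0.69) = 0.002046
  account-recovery notice: 0.28 × 0.30 × (1 − 0.14) = 0.07224
The unnormalized weights sum to 0.20563.
P(account-recovery notice | evidence) = 0.07224 / 0.20563 ≈ 0.351.

0.351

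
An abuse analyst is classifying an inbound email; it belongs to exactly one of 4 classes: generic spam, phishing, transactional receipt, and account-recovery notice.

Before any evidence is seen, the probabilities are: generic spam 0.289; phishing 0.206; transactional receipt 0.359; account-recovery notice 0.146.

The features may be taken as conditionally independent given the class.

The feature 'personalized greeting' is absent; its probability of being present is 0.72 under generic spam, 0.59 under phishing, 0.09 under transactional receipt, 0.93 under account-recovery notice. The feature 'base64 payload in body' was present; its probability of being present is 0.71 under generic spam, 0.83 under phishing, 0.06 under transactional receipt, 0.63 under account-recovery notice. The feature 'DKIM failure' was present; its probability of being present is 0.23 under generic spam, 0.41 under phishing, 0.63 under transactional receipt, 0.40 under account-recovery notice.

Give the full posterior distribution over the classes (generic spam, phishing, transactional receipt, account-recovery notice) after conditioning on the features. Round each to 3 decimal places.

Multiply each prior by the joint likelihood of the feature pattern (using 1 − P(present | H) for each absent feature):
  generic spam: 0.289 × (1 − 0.72) × 0.71 × 0.23 = 0.013214
  phishing: 0.206 × (1 − 0.59) × 0.83 × 0.41 = 0.028742
  transactional receipt: 0.359 × (1 − 0.09) × 0.06 × 0.63 = 0.012349
  account-recovery notice: 0.146 × (1 − 0.93) × 0.63 × 0.40 = 0.0025754
The unnormalized weights sum to 0.05688.
P(generic spam | evidence) = 0.013214 / 0.05688 ≈ 0.232
P(phishing | evidence) = 0.028742 / 0.05688 ≈ 0.505
P(transactional receipt | evidence) = 0.012349 / 0.05688 ≈ 0.217
P(account-recovery notice | evidence) = 0.0025754 / 0.05688 ≈ 0.045

0.232, 0.505, 0.217, 0.045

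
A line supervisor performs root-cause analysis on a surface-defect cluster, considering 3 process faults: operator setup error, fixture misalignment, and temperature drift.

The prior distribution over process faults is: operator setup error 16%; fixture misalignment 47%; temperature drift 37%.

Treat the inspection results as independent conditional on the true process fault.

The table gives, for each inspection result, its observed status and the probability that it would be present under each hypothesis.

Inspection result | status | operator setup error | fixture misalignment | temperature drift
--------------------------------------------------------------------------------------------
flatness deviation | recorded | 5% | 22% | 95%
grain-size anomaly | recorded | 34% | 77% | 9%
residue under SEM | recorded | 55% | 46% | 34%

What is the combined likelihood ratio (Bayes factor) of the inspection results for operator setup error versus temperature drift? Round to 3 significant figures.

The Bayes factor is the ratio of the joint likelihoods of the inspection result pattern under the two hypotheses.
  operator setup error: 0.05 × 0.34 × 0.55 = 0.00935
  temperature drift: 0.95 × 0.09 × 0.34 = 0.02907
Bayes factor = 0.00935 / 0.02907 ≈ 0.322

0.322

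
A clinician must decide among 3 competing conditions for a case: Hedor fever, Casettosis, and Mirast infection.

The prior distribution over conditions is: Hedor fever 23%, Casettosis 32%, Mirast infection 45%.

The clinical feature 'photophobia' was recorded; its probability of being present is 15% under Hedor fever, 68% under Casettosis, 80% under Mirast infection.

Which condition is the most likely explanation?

Mirast infection

Multiply each prior by the likelihood of the clinical feature:
  Hedor fever: 0.23 × 0.15 = 0.0345
  Casettosis: 0.32 × 0.68 = 0.2176
  Mirast infection: 0.45 × 0.80 = 0.36
The unnormalized weights sum to 0.6121.
P(Hedor fever | evidence) ≈ 0.0345 / 0.6121 ≈ 0.056
P(Casettosis | evidence) ≈ 0.2176 / 0.6121 ≈ 0.355
P(Mirast infection | evidence) ≈ 0.36 / 0.6121 ≈ 0.588
The largest is 0.588, so Mirast infection is most probable.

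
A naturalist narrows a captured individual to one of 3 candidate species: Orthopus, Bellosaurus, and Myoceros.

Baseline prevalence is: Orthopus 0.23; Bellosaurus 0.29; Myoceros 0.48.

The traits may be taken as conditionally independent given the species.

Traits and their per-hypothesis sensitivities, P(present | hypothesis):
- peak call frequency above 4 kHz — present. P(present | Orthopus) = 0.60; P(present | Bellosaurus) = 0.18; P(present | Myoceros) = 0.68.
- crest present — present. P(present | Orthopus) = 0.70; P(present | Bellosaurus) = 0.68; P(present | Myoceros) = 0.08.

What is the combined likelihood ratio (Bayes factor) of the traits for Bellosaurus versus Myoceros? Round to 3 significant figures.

The Bayes factor is the ratio of the joint likelihoods of the trait pattern under the two hypotheses.
  Bellosaurus: 0.18 × 0.68 = 0.1224
  Myoceros: 0.68 × 0.08 = 0.0544
Bayes factor = 0.1224 / 0.0544 ≈ 2.25

2.25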